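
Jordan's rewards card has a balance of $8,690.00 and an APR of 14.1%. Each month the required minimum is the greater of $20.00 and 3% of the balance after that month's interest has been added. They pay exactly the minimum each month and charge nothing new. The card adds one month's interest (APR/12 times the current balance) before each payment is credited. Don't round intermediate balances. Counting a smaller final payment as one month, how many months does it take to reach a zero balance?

Monthly rate r = 14.1%/12 = 1.175% = 0.01175.
While 3% of the post-interest balance exceeds $20.00, each month B ← (B·(1+r))·(1 − 0.03), i.e. B shrinks by the factor (1+r)·0.97 = 0.9814.
This holds for months 1–138. Entering month 139 the balance is $651.06; 3% of the post-interest balance is now below $20.00, so the flat $20.00 minimum applies from here.
From month 139 a fixed $20.00 at rate r clears $651.06 in 42 more payments. Total: 138 + 42 = 180 months.

180 months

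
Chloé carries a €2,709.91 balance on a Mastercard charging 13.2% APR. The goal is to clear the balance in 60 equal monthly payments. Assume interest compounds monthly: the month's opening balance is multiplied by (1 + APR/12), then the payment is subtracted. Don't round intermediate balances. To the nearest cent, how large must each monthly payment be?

€61.94

Monthly rate r = 13.2%/12 = 1.1% = 0.011.
Level-payment amortization: P = B₀·r / (1 − (1+r)^(−n)) = 2709.91·0.011 / (1 − 1.011^(−60)).
Denominator 1 − (1+r)^(−60) = 0.481282781.
P = 29.809 / 0.481282781 ≈ 61.94.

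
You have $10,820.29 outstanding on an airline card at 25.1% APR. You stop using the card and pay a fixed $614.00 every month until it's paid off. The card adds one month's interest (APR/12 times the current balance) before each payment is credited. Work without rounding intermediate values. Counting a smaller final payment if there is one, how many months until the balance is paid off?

23 months

Monthly rate r = 25.1%/12 = 2.09167% = 0.0209167.
Recurrence: B ← B·(1+r) − $614.00.
Month 1: interest $226.32; balance after payment $10,432.61.
Month 2: interest $218.22; balance after payment $10,036.83.
Closed form: n = −ln(1 − rB₀/P)/ln(1+r) = −ln(0.63139)/ln(1.02092) ≈ 22.213, so the balance reaches zero during payment 23.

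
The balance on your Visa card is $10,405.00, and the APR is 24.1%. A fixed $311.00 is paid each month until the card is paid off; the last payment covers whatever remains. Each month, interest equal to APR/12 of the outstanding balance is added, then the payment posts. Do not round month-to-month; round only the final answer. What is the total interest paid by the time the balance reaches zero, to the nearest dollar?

$7,026

Monthly rate r = 24.1%/12 = 2.00833% = 0.0200833.
Payoff takes n = ⌈−ln(1 − rB₀/P)/ln(1+r)⌉ = ⌈56.049⌉ = 57 payments; the last is $15.40.
Total paid = 56·$311.00 + $15.40 = $17,431.40.
Total interest = total paid − principal = $17,431.40 − $10,405.00 = $7,026.40.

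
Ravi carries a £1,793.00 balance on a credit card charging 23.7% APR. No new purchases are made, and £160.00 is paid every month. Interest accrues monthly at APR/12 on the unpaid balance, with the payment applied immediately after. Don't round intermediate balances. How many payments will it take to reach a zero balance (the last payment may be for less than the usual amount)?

Monthly rate r = 23.7%/12 = 1.975% = 0.01975.
Recurrence: B ← B·(1+r) − £160.00.
Month 1: interest £35.41; balance after payment £1,668.41.
Month 2: interest £32.95; balance after payment £1,541.36.
Closed form: n = −ln(1 − rB₀/P)/ln(1+r) = −ln(0.77868)/ln(1.01975) ≈ 12.791, so the balance reaches zero during payment 13.

13 payments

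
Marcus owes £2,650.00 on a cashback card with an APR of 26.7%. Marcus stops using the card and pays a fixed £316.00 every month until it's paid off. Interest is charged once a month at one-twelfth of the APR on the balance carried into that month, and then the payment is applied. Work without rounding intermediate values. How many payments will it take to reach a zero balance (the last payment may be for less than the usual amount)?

10 months

Monthly rate r = 26.7%/12 = 2.225% = 0.02225.
Recurrence: B ← B·(1+r) − £316.00.
Month 1: interest £58.96; balance after payment £2,392.96.
Month 2: interest £53.24; balance after payment £2,130.21.
Closed form: n = −ln(1 − rB₀/P)/ln(1+r) = −ln(0.81341)/ln(1.02225) ≈ 9.385, so the balance reaches zero during payment 10.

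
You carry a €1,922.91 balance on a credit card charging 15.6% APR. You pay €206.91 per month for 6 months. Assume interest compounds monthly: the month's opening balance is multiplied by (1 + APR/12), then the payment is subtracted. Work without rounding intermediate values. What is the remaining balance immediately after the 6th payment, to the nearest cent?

€795.34

Monthly rate r = 15.6%/12 = 1.3% = 0.013.
Each month: B ← B·(1+r) − €206.91.
Month 1: interest €25.00; balance after payment €1,741.00.
Month 2: interest €22.63; balance after payment €1,556.72.
Month 3: interest €20.24; balance after payment €1,370.05.
Month 4: interest €17.81; balance after payment €1,180.95.
Month 5: interest €15.35; balance after payment €989.39.
Month 6: interest €12.86; balance after payment €795.34.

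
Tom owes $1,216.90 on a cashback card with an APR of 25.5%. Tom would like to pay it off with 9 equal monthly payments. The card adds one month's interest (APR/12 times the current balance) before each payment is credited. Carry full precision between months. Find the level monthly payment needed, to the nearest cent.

Monthly rate r = 25.5%/12 = 2.125% = 0.02125.
Level-payment amortization: P = B₀·r / (1 − (1+r)^(−n)) = 1216.90·0.02125 / (1 − 1.02125^(−9)).
Denominator 1 − (1+r)^(−9) = 0.172417356.
P = 25.8591 / 0.172417356 ≈ 149.98.

$149.98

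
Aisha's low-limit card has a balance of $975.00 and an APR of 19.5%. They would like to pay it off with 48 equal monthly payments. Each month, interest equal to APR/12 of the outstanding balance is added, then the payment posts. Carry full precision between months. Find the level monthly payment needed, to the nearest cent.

$29.41

Monthly rate r = 19.5%/12 = 1.625% = 0.01625.
Level-payment amortization: P = B₀·r / (1 − (1+r)^(−n)) = 975.00·0.01625 / (1 − 1.01625^(−48)).
Denominator 1 − (1+r)^(−48) = 0.538710906.
P = 15.8438 / 0.538710906 ≈ 29.41.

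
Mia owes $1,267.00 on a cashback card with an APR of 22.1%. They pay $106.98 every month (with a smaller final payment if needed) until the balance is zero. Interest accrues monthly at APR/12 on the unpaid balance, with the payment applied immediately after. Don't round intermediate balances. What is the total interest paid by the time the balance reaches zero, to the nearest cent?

Monthly rate r = 22.1%/12 = 1.84167% = 0.0184167.
Payoff takes n = ⌈−ln(1 − rB₀/P)/ln(1+r)⌉ = ⌈13.483⌉ = 14 payments; the last is $51.88.
Total paid = 13·$106.98 + $51.88 = $1,442.62.
Total interest = total paid − principal = $1,442.62 − $1,267.00 = $175.62.

$175.62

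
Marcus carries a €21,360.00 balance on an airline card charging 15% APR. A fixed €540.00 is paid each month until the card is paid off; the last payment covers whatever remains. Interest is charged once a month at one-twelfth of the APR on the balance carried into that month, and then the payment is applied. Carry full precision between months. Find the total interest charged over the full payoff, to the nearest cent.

€8,290.67

Monthly rate r = 15%/12 = 1.25% = 0.0125.
Payoff takes n = ⌈−ln(1 − rB₀/P)/ln(1+r)⌉ = ⌈54.908⌉ = 55 payments; the last is €490.67.
Total paid = 54·€540.00 + €490.67 = €29,650.67.
Total interest = total paid − principal = €29,650.67 − €21,360.00 = €8,290.67.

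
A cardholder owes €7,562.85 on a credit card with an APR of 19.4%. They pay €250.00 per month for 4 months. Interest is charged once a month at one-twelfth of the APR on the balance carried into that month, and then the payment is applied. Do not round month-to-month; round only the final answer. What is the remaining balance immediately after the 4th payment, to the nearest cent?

€7,039.39

Monthly rate r = 19.4%/12 = 1.61667% = 0.0161667.
Each month: B ← B·(1+r) − €250.00.
Month 1: interest €122.27; balance after payment €7,435.12.
Month 2: interest €120.20; balance after payment €7,305.32.
Month 3: interest €118.10; balance after payment €7,173.42.
Month 4: interest €115.97; balance after payment €7,039.39.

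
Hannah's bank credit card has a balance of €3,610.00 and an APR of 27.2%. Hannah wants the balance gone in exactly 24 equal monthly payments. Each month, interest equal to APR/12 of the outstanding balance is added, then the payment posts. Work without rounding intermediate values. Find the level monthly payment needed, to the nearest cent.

€196.68

Monthly rate r = 27.2%/12 = 2.26667% = 0.0226667.
Level-payment amortization: P = B₀·r / (1 − (1+r)^(−n)) = 3610.00·0.0226667 / (1 − 1.02267^(−24)).
Denominator 1 − (1+r)^(−24) = 0.416042035.
P = 81.8267 / 0.416042035 ≈ 196.68.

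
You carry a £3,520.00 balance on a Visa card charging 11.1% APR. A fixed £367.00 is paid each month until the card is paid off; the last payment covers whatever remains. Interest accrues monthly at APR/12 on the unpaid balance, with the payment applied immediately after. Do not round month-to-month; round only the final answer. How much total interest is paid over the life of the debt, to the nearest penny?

£183.20

Monthly rate r = 11.1%/12 = 0.925% = 0.00925.
Payoff takes n = ⌈−ln(1 − rB₀/P)/ln(1+r)⌉ = ⌈10.090⌉ = 11 payments; the last is £33.20.
Total paid = 10·£367.00 + £33.20 = £3,703.20.
Total interest = total paid − principal = £3,703.20 − £3,520.00 = £183.20.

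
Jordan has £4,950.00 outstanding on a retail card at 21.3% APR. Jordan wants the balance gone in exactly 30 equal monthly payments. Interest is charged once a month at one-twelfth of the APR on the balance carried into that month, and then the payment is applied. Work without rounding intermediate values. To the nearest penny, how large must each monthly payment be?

Monthly rate r = 21.3%/12 = 1.775% = 0.01775.
Level-payment amortization: P = B₀·r / (1 − (1+r)^(−n)) = 4950.00·0.01775 / (1 − 1.01775^(−30)).
Denominator 1 − (1+r)^(−30) = 0.410115929.
P = 87.8625 / 0.410115929 ≈ 214.24.

£214.24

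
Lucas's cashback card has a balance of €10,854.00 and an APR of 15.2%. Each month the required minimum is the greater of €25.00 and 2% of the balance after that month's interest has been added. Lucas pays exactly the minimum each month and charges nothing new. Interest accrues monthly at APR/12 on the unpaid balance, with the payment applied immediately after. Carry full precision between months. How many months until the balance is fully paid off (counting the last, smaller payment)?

Monthly rate r = 15.2%/12 = 1.26667% = 0.0126667.
While 2% of the post-interest balance exceeds €25.00, each month B ← (B·(1+r))·(1 − 0.02), i.e. B shrinks by the factor (1+r)·0.98 = 0.99241.
This holds for months 1–286. Entering month 287 the balance is €1,229.34; 2% of the post-interest balance is now below €25.00, so the flat €25.00 minimum applies from here.
From month 287 a fixed €25.00 at rate r clears €1,229.34 in 78 more payments. Total: 286 + 78 = 364 months.

364 months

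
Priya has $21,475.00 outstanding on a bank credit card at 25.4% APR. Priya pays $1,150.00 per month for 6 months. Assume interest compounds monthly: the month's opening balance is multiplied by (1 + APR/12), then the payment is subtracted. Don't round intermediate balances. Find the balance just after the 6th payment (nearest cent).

$17,075.19

Monthly rate r = 25.4%/12 = 2.11667% = 0.0211667.
Each month: B ← B·(1+r) − $1,150.00.
Month 1: interest $454.55; balance after payment $20,779.55.
Month 2: interest $439.83; balance after payment $20,069.39.
Month 3: interest $424.80; balance after payment $19,344.19.
Month 4: interest $409.45; balance after payment $18,603.64.
Month 5: interest $393.78; balance after payment $17,847.42.
Month 6: interest $377.77; balance after payment $17,075.19.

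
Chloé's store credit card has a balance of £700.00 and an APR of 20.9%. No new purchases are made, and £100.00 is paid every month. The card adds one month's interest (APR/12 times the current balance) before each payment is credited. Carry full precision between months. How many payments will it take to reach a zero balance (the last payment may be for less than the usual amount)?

Monthly rate r = 20.9%/12 = 1.74167% = 0.0174167.
Recurrence: B ← B·(1+r) − £100.00.
Month 1: interest £12.19; balance after payment £612.19.
Month 2: interest £10.66; balance after payment £522.85.
Closed form: n = −ln(1 − rB₀/P)/ln(1+r) = −ln(0.87808)/ln(1.01742) ≈ 7.530, so the balance reaches zero during payment 8.

8 months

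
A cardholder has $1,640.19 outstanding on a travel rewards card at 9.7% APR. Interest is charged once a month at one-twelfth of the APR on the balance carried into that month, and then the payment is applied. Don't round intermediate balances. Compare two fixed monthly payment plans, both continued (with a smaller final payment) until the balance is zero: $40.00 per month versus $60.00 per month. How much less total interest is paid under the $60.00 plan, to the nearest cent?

Monthly rate r = 9.7%/12 = 0.808333% = 0.00808333.
At $40.00/mo: n = ⌈−ln(1 − rB₀/P)/ln(1+r)⌉ = 51 payments (last $0.55); total interest = total paid − $1,640.19 = $360.36.
At $60.00/mo: 32 payments (last $0.97); total interest $220.78.
Interest saved = $360.36 − $220.78 = $139.58.

$139.58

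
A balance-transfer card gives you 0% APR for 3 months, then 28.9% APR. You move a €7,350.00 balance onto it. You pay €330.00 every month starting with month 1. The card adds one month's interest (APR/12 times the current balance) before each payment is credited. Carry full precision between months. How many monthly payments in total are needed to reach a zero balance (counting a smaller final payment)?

30 months

Promo months 1–3 at r₀ = 0%/12 = 0; months 4+ at r₁ = 28.9%/12 = 0.0240833.
After month 3 (no interest yet): B = €7,350.00 − 3·€330.00 = €6,360.00.
Then at r₁ with €330.00/mo: n₂ = −ln(1 − r₁·B/P)/ln(1+r₁) ≈ 26.22 → 27 more payments.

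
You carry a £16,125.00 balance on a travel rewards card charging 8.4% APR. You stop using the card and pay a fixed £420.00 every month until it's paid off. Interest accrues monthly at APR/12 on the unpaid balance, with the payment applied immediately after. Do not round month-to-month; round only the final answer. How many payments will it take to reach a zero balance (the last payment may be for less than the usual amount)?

Monthly rate r = 8.4%/12 = 0.7% = 0.007.
Recurrence: B ← B·(1+r) − £420.00.
Month 1: interest £112.88; balance after payment £15,817.88.
Month 2: interest £110.73; balance after payment £15,508.60.
Closed form: n = −ln(1 − rB₀/P)/ln(1+r) = −ln(0.73125)/ln(1.007) ≈ 44.871, so the balance reaches zero during payment 45.

45 payments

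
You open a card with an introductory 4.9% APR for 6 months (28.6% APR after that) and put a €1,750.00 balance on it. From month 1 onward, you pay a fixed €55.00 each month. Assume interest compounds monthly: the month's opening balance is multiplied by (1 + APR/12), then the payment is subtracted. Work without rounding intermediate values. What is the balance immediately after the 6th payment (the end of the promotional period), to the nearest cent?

Promo months 1–6 at r₀ = 4.9%/12 = 0.00408333; months 7+ at r₁ = 28.6%/12 = 0.0238333.
After month 6: iterate B ← B·(1+r₀) − €55.00 for 6 months → €1,459.93.

€1,459.93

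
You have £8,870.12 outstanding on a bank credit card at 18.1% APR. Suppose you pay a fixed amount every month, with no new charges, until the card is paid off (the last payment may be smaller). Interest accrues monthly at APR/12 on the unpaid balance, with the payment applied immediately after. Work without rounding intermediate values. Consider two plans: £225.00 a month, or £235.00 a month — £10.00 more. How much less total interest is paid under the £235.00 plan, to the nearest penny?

£347.33

Monthly rate r = 18.1%/12 = 1.50833% = 0.0150833.
At £225.00/mo: n = ⌈−ln(1 − rB₀/P)/ln(1+r)⌉ = 61 payments (last £71.06); total interest = total paid − £8,870.12 = £4,700.94.
At £235.00/mo: 57 payments (last £63.73); total interest £4,353.61.
Interest saved = £4,700.94 − £4,353.61 = £347.33.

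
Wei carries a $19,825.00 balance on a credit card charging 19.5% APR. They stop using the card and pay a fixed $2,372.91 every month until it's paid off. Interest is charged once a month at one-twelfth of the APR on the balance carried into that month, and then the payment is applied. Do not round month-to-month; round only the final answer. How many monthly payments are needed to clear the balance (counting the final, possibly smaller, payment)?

10 payments

Monthly rate r = 19.5%/12 = 1.625% = 0.01625.
Recurrence: B ← B·(1+r) − $2,372.91.
Month 1: interest $322.16; balance after payment $17,774.25.
Month 2: interest $288.83; balance after payment $15,690.17.
Closed form: n = −ln(1 − rB₀/P)/ln(1+r) = −ln(0.86424)/ln(1.01625) ≈ 9.052, so the balance reaches zero during payment 10.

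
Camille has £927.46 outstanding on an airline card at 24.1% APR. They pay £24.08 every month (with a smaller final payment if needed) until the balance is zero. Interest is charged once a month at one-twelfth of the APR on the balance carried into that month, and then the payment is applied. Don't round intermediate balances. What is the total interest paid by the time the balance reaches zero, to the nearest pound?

£871

Monthly rate r = 24.1%/12 = 2.00833% = 0.0200833.
Payoff takes n = ⌈−ln(1 − rB₀/P)/ln(1+r)⌉ = ⌈74.688⌉ = 75 payments; the last is £16.62.
Total paid = 74·£24.08 + £16.62 = £1,798.54.
Total interest = total paid − principal = £1,798.54 − £927.46 = £871.08.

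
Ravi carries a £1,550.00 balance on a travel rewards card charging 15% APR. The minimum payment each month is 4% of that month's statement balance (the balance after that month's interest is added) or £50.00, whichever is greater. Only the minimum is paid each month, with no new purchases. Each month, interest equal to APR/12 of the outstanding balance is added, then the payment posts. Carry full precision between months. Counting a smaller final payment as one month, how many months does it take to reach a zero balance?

Monthly rate r = 15%/12 = 1.25% = 0.0125.
While 4% of the post-interest balance exceeds £50.00, each month B ← (B·(1+r))·(1 − 0.04), i.e. B shrinks by the factor (1+r)·0.96 = 0.972.
This holds for months 1–9. Entering month 10 the balance is £1,200.41; 4% of the post-interest balance is now below £50.00, so the flat £50.00 minimum applies from here.
From month 10 a fixed £50.00 at rate r clears £1,200.41 in 29 more payments. Total: 9 + 29 = 38 months.

38 months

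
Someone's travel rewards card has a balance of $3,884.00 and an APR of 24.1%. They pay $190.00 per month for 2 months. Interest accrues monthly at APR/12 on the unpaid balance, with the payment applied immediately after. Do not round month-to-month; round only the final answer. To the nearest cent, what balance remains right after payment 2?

Monthly rate r = 24.1%/12 = 2.00833% = 0.0200833.
Each month: B ← B·(1+r) − $190.00.
Month 1: interest $78.00; balance after payment $3,772.00.
Month 2: interest $75.75; balance after payment $3,657.76.

$3,657.76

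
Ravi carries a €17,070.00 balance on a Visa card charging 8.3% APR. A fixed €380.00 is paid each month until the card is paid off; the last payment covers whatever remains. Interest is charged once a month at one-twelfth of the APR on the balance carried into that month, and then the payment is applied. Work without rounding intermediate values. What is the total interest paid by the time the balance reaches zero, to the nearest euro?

€3,443

Monthly rate r = 8.3%/12 = 0.691667% = 0.00691667.
Payoff takes n = ⌈−ln(1 − rB₀/P)/ln(1+r)⌉ = ⌈53.981⌉ = 54 payments; the last is €372.87.
Total paid = 53·€380.00 + €372.87 = €20,512.87.
Total interest = total paid − principal = €20,512.87 − €17,070.00 = €3,442.87.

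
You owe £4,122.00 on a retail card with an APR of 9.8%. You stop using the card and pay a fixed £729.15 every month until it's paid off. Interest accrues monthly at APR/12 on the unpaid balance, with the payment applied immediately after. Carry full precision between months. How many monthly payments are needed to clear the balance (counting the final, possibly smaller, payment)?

Monthly rate r = 9.8%/12 = 0.816667% = 0.00816667.
Recurrence: B ← B·(1+r) − £729.15.
Month 1: interest £33.66; balance after payment £3,426.51.
Month 2: interest £27.98; balance after payment £2,725.35.
Month 3: interest £22.26; balance after payment £2,018.45.
Month 4: interest £16.48; balance after payment £1,305.79.
Month 5: interest £10.66; balance after payment £587.30.
Month 6: interest £4.80; balance after payment £0.00.

6 months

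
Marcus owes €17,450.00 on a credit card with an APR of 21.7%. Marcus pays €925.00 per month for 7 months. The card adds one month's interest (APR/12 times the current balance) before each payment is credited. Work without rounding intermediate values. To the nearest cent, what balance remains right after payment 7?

€12,945.34

Monthly rate r = 21.7%/12 = 1.80833% = 0.0180833.
Each month: B ← B·(1+r) − €925.00.
Month 1: interest €315.55; balance after payment €16,840.55.
Month 2: interest €304.53; balance after payment €16,220.09.
Month 3: interest €293.31; balance after payment €15,588.40.
Month 4: interest €281.89; balance after payment €14,945.29.
Month 5: interest €270.26; balance after payment €14,290.55.
Month 6: interest €258.42; balance after payment €13,623.97.
Month 7: interest €246.37; balance after payment €12,945.34.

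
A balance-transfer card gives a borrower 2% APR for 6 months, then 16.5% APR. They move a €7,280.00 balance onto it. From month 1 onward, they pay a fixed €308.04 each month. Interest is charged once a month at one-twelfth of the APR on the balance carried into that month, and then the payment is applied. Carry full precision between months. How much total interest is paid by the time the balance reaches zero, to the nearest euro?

€919

Promo months 1–6 at r₀ = 2%/12 = 0.00166667; months 7+ at r₁ = 16.5%/12 = 0.01375.
After month 6: iterate B ← B·(1+r₀) − €308.04 for 6 months → €5,497.15.
Then at r₁ with €308.04/mo: n₂ = −ln(1 − r₁·B/P)/ln(1+r₁) ≈ 20.62 → 21 more payments.
Total paid = 26·€308.04 + €190.19 = €8,199.23; interest = €8,199.23 − €7,280.00 = €919.23.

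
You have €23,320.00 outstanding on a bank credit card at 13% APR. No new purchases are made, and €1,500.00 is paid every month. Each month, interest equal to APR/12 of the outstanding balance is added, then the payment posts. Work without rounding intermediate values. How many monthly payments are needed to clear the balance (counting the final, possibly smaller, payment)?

18 months

Monthly rate r = 13%/12 = 1.08333% = 0.0108333.
Recurrence: B ← B·(1+r) − €1,500.00.
Month 1: interest €252.63; balance after payment €22,072.63.
Month 2: interest €239.12; balance after payment €20,811.75.
Closed form: n = −ln(1 − rB₀/P)/ln(1+r) = −ln(0.83158)/ln(1.01083) ≈ 17.116, so the balance reaches zero during payment 18.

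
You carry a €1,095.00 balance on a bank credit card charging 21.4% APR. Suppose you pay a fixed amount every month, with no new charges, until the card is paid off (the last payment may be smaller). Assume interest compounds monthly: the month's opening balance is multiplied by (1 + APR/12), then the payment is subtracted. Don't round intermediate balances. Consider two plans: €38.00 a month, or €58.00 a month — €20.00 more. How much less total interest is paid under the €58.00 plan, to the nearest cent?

Monthly rate r = 21.4%/12 = 1.78333% = 0.0178333.
At €38.00/mo: n = ⌈−ln(1 − rB₀/P)/ln(1+r)⌉ = 41 payments (last €30.70); total interest = total paid − €1,095.00 = €455.70.
At €58.00/mo: 24 payments (last €13.04); total interest €252.04.
Interest saved = €455.70 − €252.04 = €203.66.

€203.66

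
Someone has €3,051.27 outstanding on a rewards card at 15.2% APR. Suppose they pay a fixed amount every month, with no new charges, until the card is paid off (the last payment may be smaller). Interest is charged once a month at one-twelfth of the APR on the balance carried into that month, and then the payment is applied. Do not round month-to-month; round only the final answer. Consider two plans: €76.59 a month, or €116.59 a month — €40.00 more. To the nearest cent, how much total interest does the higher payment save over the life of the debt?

Monthly rate r = 15.2%/12 = 1.26667% = 0.0126667.
At €76.59/mo: n = ⌈−ln(1 − rB₀/P)/ln(1+r)⌉ = 56 payments (last €61.86); total interest = total paid − €3,051.27 = €1,223.04.
At €116.59/mo: 32 payments (last €115.94); total interest €678.96.
Interest saved = €1,223.04 − €678.96 = €544.08.

€544.08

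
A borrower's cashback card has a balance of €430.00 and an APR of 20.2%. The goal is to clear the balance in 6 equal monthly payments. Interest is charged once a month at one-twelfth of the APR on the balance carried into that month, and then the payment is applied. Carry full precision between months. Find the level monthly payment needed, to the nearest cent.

Monthly rate r = 20.2%/12 = 1.68333% = 0.0168333.
Level-payment amortization: P = B₀·r / (1 − (1+r)^(−n)) = 430.00·0.0168333 / (1 − 1.01683^(−6)).
Denominator 1 − (1+r)^(−6) = 0.0953067451.
P = 7.23833 / 0.0953067451 ≈ 75.95.

€75.95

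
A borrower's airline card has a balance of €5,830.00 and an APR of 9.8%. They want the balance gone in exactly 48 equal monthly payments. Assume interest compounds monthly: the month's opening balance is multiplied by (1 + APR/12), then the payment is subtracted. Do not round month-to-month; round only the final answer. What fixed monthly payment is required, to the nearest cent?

€147.30

Monthly rate r = 9.8%/12 = 0.816667% = 0.00816667.
Level-payment amortization: P = B₀·r / (1 − (1+r)^(−n)) = 5830.00·0.00816667 / (1 − 1.00817^(−48)).
Denominator 1 − (1+r)^(−48) = 0.323219305.
P = 47.6117 / 0.323219305 ≈ 147.30.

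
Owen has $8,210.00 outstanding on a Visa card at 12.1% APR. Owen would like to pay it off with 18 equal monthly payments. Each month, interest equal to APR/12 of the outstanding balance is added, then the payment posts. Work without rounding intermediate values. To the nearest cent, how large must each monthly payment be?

$501.04

Monthly rate r = 12.1%/12 = 1.00833% = 0.0100833.
Level-payment amortization: P = B₀·r / (1 − (1+r)^(−n)) = 8210.00·0.0100833 / (1 − 1.01008^(−18)).
Denominator 1 − (1+r)^(−18) = 0.165223323.
P = 82.7842 / 0.165223323 ≈ 501.04.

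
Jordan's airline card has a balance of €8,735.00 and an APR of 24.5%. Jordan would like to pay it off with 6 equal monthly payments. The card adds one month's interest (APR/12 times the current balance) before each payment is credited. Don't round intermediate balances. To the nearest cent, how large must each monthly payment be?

€1,561.62

Monthly rate r = 24.5%/12 = 2.04167% = 0.0204167.
Level-payment amortization: P = B₀·r / (1 − (1+r)^(−n)) = 8735.00·0.0204167 / (1 − 1.02042^(−6)).
Denominator 1 − (1+r)^(−6) = 0.11420191.
P = 178.34 / 0.11420191 ≈ 1561.62.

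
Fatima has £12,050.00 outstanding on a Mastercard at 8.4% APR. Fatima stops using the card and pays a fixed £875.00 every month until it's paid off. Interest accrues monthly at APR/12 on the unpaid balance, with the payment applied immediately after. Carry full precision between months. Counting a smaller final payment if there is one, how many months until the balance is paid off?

Monthly rate r = 8.4%/12 = 0.7% = 0.007.
Recurrence: B ← B·(1+r) − £875.00.
Month 1: interest £84.35; balance after payment £11,259.35.
Month 2: interest £78.82; balance after payment £10,463.17.
Closed form: n = −ln(1 − rB₀/P)/ln(1+r) = −ln(0.9036)/ln(1.007) ≈ 14.532, so the balance reaches zero during payment 15.

15 payments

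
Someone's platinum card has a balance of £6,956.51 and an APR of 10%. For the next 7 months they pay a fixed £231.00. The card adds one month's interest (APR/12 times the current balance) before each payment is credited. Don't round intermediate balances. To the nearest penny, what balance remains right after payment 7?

Monthly rate r = 10%/12 = 0.833333% = 0.00833333.
Each month: B ← B·(1+r) − £231.00.
Month 1: interest £57.97; balance after payment £6,783.48.
Month 2: interest £56.53; balance after payment £6,609.01.
Month 3: interest £55.08; balance after payment £6,433.09.
Month 4: interest £53.61; balance after payment £6,255.69.
Month 5: interest £52.13; balance after payment £6,076.82.
Month 6: interest £50.64; balance after payment £5,896.47.
Month 7: interest £49.14; balance after payment £5,714.60.

£5,714.60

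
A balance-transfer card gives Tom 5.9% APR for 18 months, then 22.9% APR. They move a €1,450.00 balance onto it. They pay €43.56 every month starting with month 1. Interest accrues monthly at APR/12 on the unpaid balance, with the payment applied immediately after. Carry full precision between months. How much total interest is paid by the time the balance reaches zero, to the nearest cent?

€276.44

Promo months 1–18 at r₀ = 5.9%/12 = 0.00491667; months 19+ at r₁ = 22.9%/12 = 0.0190833.
After month 18: iterate B ← B·(1+r₀) − €43.56 for 18 months → €766.11.
Then at r₁ with €43.56/mo: n₂ = −ln(1 − r₁·B/P)/ln(1+r₁) ≈ 21.63 → 22 more payments.
Total paid = 39·€43.56 + €27.60 = €1,726.44; interest = €1,726.44 − €1,450.00 = €276.44.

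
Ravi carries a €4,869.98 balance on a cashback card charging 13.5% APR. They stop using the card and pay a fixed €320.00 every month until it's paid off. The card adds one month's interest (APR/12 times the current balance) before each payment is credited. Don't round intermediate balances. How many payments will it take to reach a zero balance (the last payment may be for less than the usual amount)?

17 months

Monthly rate r = 13.5%/12 = 1.125% = 0.01125.
Recurrence: B ← B·(1+r) − €320.00.
Month 1: interest €54.79; balance after payment €4,604.77.
Month 2: interest €51.80; balance after payment €4,336.57.
Closed form: n = −ln(1 − rB₀/P)/ln(1+r) = −ln(0.82879)/ln(1.01125) ≈ 16.786, so the balance reaches zero during payment 17.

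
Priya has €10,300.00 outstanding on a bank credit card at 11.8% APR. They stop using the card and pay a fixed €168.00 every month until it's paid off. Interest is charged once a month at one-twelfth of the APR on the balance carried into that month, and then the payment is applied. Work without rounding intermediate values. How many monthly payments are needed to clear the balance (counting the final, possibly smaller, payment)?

Monthly rate r = 11.8%/12 = 0.983333% = 0.00983333.
Recurrence: B ← B·(1+r) − €168.00.
Month 1: interest €101.28; balance after payment €10,233.28.
Month 2: interest €100.63; balance after payment €10,165.91.
Closed form: n = −ln(1 − rB₀/P)/ln(1+r) = −ln(0.39712)/ln(1.00983) ≈ 94.377, so the balance reaches zero during payment 95.

95 months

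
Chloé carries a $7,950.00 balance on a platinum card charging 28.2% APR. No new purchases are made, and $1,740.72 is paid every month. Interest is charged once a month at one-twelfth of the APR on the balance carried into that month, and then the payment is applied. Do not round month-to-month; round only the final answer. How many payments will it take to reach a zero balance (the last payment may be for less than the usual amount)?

Monthly rate r = 28.2%/12 = 2.35% = 0.0235.
Recurrence: B ← B·(1+r) − $1,740.72.
Month 1: interest $186.82; balance after payment $6,396.10.
Month 2: interest $150.31; balance after payment $4,805.69.
Month 3: interest $112.93; balance after payment $3,177.91.
Month 4: interest $74.68; balance after payment $1,511.87.
Month 5: interest $35.53; balance after payment $0.00.

5 months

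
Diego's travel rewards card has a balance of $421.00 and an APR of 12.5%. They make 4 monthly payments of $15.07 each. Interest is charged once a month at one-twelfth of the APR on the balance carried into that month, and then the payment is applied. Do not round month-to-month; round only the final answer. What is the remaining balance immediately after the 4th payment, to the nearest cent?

Monthly rate r = 12.5%/12 = 1.04167% = 0.0104167.
Each month: B ← B·(1+r) − $15.07.
Month 1: interest $4.39; balance after payment $410.32.
Month 2: interest $4.27; balance after payment $399.52.
Month 3: interest $4.16; balance after payment $388.61.
Month 4: interest $4.05; balance after payment $377.59.

$377.59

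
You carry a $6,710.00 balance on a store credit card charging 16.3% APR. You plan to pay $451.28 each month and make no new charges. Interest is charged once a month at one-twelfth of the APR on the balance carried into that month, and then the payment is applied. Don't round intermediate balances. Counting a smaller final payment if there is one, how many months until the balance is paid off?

17 months

Monthly rate r = 16.3%/12 = 1.35833% = 0.0135833.
Recurrence: B ← B·(1+r) − $451.28.
Month 1: interest $91.14; balance after payment $6,349.86.
Month 2: interest $86.25; balance after payment $5,984.84.
Closed form: n = −ln(1 − rB₀/P)/ln(1+r) = −ln(0.79803)/ln(1.01358) ≈ 16.722, so the balance reaches zero during payment 17.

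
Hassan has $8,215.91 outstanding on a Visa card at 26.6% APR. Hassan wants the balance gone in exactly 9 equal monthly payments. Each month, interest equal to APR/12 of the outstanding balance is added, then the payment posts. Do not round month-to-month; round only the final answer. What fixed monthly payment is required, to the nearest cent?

$1,017.01

Monthly rate r = 26.6%/12 = 2.21667% = 0.0221667.
Level-payment amortization: P = B₀·r / (1 − (1+r)^(−n)) = 8215.91·0.0221667 / (1 − 1.02217^(−9)).
Denominator 1 − (1+r)^(−9) = 0.17907294.
P = 182.119 / 0.17907294 ≈ 1017.01.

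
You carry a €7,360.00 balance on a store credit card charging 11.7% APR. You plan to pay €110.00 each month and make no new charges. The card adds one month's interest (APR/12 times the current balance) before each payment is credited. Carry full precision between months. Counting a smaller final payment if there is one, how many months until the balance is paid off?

109 months

Monthly rate r = 11.7%/12 = 0.975% = 0.00975.
Recurrence: B ← B·(1+r) − €110.00.
Month 1: interest €71.76; balance after payment €7,321.76.
Month 2: interest €71.39; balance after payment €7,283.15.
Closed form: n = −ln(1 − rB₀/P)/ln(1+r) = −ln(0.34764)/ln(1.00975) ≈ 108.896, so the balance reaches zero during payment 109.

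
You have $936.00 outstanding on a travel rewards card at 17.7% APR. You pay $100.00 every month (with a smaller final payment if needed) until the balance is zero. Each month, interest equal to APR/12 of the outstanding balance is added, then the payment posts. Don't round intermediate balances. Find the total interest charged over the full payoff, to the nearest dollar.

Monthly rate r = 17.7%/12 = 1.475% = 0.01475.
Payoff takes n = ⌈−ln(1 − rB₀/P)/ln(1+r)⌉ = ⌈10.147⌉ = 11 payments; the last is $14.75.
Total paid = 10·$100.00 + $14.75 = $1,014.75.
Total interest = total paid − principal = $1,014.75 − $936.00 = $78.75.

$79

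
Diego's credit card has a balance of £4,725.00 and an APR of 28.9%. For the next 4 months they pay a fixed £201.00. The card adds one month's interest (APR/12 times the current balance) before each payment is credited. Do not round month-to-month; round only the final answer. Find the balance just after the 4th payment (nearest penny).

£4,363.37

Monthly rate r = 28.9%/12 = 2.40833% = 0.0240833.
Each month: B ← B·(1+r) − £201.00.
Month 1: interest £113.79; balance after payment £4,637.79.
Month 2: interest £111.69; balance after payment £4,548.49.
Month 3: interest £109.54; balance after payment £4,457.03.
Month 4: interest £107.34; balance after payment £4,363.37.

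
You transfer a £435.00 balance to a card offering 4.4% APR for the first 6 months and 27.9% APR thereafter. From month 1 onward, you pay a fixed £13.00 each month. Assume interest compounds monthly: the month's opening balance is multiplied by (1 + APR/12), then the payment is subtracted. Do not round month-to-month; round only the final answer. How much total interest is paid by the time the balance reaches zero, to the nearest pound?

£244

Promo months 1–6 at r₀ = 4.4%/12 = 0.00366667; months 7+ at r₁ = 27.9%/12 = 0.02325.
After month 6: iterate B ← B·(1+r₀) − £13.00 for 6 months → £365.94.
Then at r₁ with £13.00/mo: n₂ = −ln(1 − r₁·B/P)/ln(1+r₁) ≈ 46.24 → 47 more payments.
Total paid = 52·£13.00 + £3.09 = £679.09; interest = £679.09 − £435.00 = £244.09.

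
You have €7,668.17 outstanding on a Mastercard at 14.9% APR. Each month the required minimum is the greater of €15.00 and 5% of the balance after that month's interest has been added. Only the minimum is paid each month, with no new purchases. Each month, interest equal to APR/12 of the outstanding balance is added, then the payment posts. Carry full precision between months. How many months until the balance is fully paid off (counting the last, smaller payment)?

107 months

Monthly rate r = 14.9%/12 = 1.24167% = 0.0124167.
While 5% of the post-interest balance exceeds €15.00, each month B ← (B·(1+r))·(1 − 0.05), i.e. B shrinks by the factor (1+r)·0.95 = 0.9618.
This holds for months 1–84. Entering month 85 the balance is €290.84; 5% of the post-interest balance is now below €15.00, so the flat €15.00 minimum applies from here.
From month 85 a fixed €15.00 at rate r clears €290.84 in 23 more payments. Total: 84 + 23 = 107 months.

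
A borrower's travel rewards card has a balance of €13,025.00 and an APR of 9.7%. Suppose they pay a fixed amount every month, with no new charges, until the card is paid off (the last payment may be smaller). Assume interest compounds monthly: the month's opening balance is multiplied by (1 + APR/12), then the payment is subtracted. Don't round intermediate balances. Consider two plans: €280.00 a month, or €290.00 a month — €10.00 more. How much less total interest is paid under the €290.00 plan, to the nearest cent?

€155.26

Monthly rate r = 9.7%/12 = 0.808333% = 0.00808333.
At €280.00/mo: n = ⌈−ln(1 − rB₀/P)/ln(1+r)⌉ = 59 payments (last €163.29); total interest = total paid − €13,025.00 = €3,378.29.
At €290.00/mo: 57 payments (last €8.03); total interest €3,223.03.
Interest saved = €3,378.29 − €3,223.03 = €155.26.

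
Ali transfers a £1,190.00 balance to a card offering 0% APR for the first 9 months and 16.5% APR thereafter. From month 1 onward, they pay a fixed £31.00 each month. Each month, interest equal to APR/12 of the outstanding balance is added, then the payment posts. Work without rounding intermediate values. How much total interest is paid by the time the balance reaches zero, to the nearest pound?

£264

Promo months 1–9 at r₀ = 0%/12 = 0; months 10+ at r₁ = 16.5%/12 = 0.01375.
After month 9 (no interest yet): B = £1,190.00 − 9·£31.00 = £911.00.
Then at r₁ with £31.00/mo: n₂ = −ln(1 − r₁·B/P)/ln(1+r₁) ≈ 37.90 → 38 more payments.
Total paid = 46·£31.00 + £28.06 = £1,454.06; interest = £1,454.06 − £1,190.00 = £264.06.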